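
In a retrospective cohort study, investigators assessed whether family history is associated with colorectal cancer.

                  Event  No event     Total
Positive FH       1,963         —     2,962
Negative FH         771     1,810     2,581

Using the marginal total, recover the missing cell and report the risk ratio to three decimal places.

2.219

The missing cell is in the exposed row: 2962 − 1963 = 999.
So a = 1963, b = 999, c = 771, d = 1810.
RR = [a/(a+b)] / [c/(c+d)] = (1963/2962) / (771/2581) = 0.66273/0.29872 = 2.21855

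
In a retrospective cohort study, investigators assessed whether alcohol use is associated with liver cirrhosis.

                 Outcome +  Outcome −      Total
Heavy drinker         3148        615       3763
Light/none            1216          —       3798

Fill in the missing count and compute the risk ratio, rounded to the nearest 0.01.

2.61

The missing cell is in the unexposed row: 3798 − 1216 = 2582.
So a = 3148, b = 615, c = 1216, d = 2582.
RR = [a/(a+b)] / [c/(c+d)] = (3148/3763) / (1216/3798) = 0.83657/0.32017 = 2.61289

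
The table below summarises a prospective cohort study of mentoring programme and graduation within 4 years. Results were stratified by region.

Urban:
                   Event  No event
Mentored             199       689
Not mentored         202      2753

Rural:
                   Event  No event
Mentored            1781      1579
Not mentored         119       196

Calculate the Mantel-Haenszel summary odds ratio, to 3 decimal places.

2.720

OR_MH = Σ(aᵢdᵢ/nᵢ) / Σ(bᵢcᵢ/nᵢ), where nᵢ is the stratum total.
Stratum 1 (Urban): n = 3843; a·d/n = 199·2753/3843 = 142.5571; b·c/n = 689·202/3843 = 36.2160
Stratum 2 (Rural): n = 3675; a·d/n = 1781·196/3675 = 94.9867; b·c/n = 1579·119/3675 = 51.1295
OR_MH = (142.5571 + 94.9867) / (36.2160 + 51.1295) = 237.5438 / 87.3455 = 2.71959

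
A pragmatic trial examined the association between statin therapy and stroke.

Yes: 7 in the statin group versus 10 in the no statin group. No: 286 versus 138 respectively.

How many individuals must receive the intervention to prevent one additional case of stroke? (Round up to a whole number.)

23

Risk in treated group = 7/293 = 0.02389; risk in control = 10/148 = 0.06757.
Absolute risk reduction = 0.06757 − 0.02389 = 0.04368
NNT = 1 / ARR = 1 / 0.04368 = 22.895 → round up → 23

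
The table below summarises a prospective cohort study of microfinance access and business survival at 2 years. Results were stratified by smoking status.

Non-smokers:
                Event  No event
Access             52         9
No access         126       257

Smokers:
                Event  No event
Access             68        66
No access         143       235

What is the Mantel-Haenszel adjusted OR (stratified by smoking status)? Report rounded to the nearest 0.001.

OR_MH = Σ(aᵢdᵢ/nᵢ) / Σ(bᵢcᵢ/nᵢ), where nᵢ is the stratum total.
Stratum 1 (Non-smokers): n = 444; a·d/n = 52·257/444 = 30.0991; b·c/n = 9·126/444 = 2.5541
Stratum 2 (Smokers): n = 512; a·d/n = 68·235/512 = 31.2109; b·c/n = 66·143/512 = 18.4336
OR_MH = (30.0991 + 31.2109) / (2.5541 + 18.4336) = 61.3100 / 20.9876 = 2.92124

2.921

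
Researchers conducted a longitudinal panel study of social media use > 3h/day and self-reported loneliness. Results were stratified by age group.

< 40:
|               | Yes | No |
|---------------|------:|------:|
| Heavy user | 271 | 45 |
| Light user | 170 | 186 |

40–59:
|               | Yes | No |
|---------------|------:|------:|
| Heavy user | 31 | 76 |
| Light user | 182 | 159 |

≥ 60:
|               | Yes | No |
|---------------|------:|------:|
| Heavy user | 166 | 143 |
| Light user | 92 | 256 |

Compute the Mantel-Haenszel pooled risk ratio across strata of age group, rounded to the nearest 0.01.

1.53

RR_MH = Σ(aᵢ·n₀ᵢ/nᵢ) / Σ(cᵢ·n₁ᵢ/nᵢ), with n₁ᵢ = aᵢ+bᵢ (exposed), n₀ᵢ = cᵢ+dᵢ (unexposed), nᵢ = n₁ᵢ+n₀ᵢ.
Stratum 1 (< 40): n₁ = 316, n₀ = 356, n = 672; a·n₀/n = 271·356/672 = 143.5655; c·n₁/n = 170·316/672 = 79.9405
Stratum 2 (40–59): n₁ = 107, n₀ = 341, n = 448; a·n₀/n = 31·341/448 = 23.5960; c·n₁/n = 182·107/448 = 43.4688
Stratum 3 (≥ 60): n₁ = 309, n₀ = 348, n = 657; a·n₀/n = 166·348/657 = 87.9269; c·n₁/n = 92·309/657 = 43.2694
RR_MH = (143.5655 + 23.5960 + 87.9269) / (79.9405 + 43.4688 + 43.2694) = 255.0884 / 166.6786 = 1.53042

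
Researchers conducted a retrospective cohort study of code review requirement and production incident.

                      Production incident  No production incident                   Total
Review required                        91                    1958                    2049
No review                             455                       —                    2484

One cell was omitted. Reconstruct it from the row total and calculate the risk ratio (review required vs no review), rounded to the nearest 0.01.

The missing cell is in the unexposed row: 2484 − 455 = 2029.
So a = 91, b = 1958, c = 455, d = 2029.
RR = [a/(a+b)] / [c/(c+d)] = (91/2049) / (455/2484) = 0.04441/0.18317 = 0.24246

0.24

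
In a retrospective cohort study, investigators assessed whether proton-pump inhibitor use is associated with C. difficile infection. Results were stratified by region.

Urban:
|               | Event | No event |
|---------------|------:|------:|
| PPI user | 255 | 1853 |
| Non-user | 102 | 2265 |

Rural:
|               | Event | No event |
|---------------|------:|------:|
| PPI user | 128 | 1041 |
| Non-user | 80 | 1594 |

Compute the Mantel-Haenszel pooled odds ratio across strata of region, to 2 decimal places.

OR_MH = Σ(aᵢdᵢ/nᵢ) / Σ(bᵢcᵢ/nᵢ), where nᵢ is the stratum total.
Stratum 1 (Urban): n = 4475; a·d/n = 255·2265/4475 = 129.0670; b·c/n = 1853·102/4475 = 42.2360
Stratum 2 (Rural): n = 2843; a·d/n = 128·1594/2843 = 71.7664; b·c/n = 1041·80/2843 = 29.2930
OR_MH = (129.0670 + 71.7664) / (42.2360 + 29.2930) = 200.8335 / 71.5290 = 2.80772

2.81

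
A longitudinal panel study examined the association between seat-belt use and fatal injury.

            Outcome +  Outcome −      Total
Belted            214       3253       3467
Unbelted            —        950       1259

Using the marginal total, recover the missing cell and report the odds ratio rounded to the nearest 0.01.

The missing cell is in the unexposed row: 1259 − 950 = 309.
So a = 214, b = 3253, c = 309, d = 950.
OR = (a·d)/(b·c) = (214 × 950) / (3253 × 309) = 203300 / 1005177 = 0.20225

0.20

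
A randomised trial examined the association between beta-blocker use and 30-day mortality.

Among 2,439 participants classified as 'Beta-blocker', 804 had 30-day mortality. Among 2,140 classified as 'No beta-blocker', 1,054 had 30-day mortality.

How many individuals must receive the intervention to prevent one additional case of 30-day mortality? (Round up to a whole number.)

7

Risk in treated group = 804/2439 = 0.32964; risk in control = 1054/2140 = 0.49252.
Absolute risk reduction = 0.49252 − 0.32964 = 0.16288
NNT = 1 / ARR = 1 / 0.16288 = 6.139 → round up → 7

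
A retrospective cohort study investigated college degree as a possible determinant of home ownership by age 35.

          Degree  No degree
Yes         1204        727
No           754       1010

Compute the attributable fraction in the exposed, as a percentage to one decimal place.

31.9

Reading the table with exposure as columns: a = 1204 (Degree, case), b = 754 (Degree, non-case), c = 727 (No degree, case), d = 1010.
Risk in exposed = 1204/1958 = 0.61491; risk in unexposed = 727/1737 = 0.41854.
RR = 0.61491/0.41854 = 1.46919
AR% = (RR − 1)/RR × 100 = (1.46919 − 1)/1.46919 × 100 = 31.9355%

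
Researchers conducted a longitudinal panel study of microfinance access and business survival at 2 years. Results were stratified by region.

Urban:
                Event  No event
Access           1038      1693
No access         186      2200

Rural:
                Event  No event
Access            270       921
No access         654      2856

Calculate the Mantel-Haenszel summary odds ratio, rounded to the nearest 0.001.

OR_MH = Σ(aᵢdᵢ/nᵢ) / Σ(bᵢcᵢ/nᵢ), where nᵢ is the stratum total.
Stratum 1 (Urban): n = 5117; a·d/n = 1038·2200/5117 = 446.2771; b·c/n = 1693·186/5117 = 61.5396
Stratum 2 (Rural): n = 4701; a·d/n = 270·2856/4701 = 164.0332; b·c/n = 921·654/4701 = 128.1289
OR_MH = (446.2771 + 164.0332) / (61.5396 + 128.1289) = 610.3103 / 189.6685 = 3.21777

3.218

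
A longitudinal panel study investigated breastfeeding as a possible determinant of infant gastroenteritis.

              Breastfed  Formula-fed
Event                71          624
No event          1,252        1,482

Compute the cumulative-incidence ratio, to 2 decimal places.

0.18

Reading the table with exposure as columns: a = 71 (Breastfed, case), b = 1252 (Breastfed, non-case), c = 624 (Formula-fed, case), d = 1482.
Risk in exposed = 71/1323 = 0.05367; risk in unexposed = 624/2106 = 0.29630.
RR = 0.05367 / 0.29630 = 0.18112
The risk is 82% lower among the exposed than among the unexposed.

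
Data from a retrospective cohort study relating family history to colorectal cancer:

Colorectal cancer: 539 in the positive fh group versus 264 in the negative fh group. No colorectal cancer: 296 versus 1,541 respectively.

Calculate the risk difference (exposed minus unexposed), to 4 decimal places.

0.4992

From the description: a = 539, b = 296, c = 264, d = 1541.
Risk in exposed = 539/835 = 0.645509; risk in unexposed = 264/1805 = 0.146260.
Risk difference = 0.645509 − 0.146260 = 0.499249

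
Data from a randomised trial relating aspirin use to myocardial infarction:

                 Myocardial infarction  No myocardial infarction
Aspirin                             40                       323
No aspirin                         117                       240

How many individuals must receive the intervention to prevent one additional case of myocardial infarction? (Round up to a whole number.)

5

Risk in treated group = 40/363 = 0.11019; risk in control = 117/357 = 0.32773.
Absolute risk reduction = 0.32773 − 0.11019 = 0.21754
NNT = 1 / ARR = 1 / 0.21754 = 4.597 → round up → 5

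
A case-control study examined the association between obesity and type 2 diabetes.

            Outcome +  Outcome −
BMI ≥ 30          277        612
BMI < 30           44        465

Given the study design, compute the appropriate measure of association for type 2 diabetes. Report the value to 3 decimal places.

Cells: a = 277, b = 612, c = 44, d = 465.
This is a case-control study: participants were sampled on outcome status, so risks in the source population cannot be estimated directly — relative risk is not valid here. The odds ratio is the appropriate measure.
OR = (a·d)/(b·c) = (277 × 465) / (612 × 44) = 128805 / 26928 = 4.78331

4.783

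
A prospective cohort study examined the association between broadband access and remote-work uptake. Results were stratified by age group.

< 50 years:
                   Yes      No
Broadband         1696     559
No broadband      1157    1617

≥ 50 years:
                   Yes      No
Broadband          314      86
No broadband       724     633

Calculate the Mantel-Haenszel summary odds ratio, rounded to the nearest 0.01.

4.01

OR_MH = Σ(aᵢdᵢ/nᵢ) / Σ(bᵢcᵢ/nᵢ), where nᵢ is the stratum total.
Stratum 1 (< 50 years): n = 5029; a·d/n = 1696·1617/5029 = 545.3235; b·c/n = 559·1157/5029 = 128.6067
Stratum 2 (≥ 50 years): n = 1757; a·d/n = 314·633/1757 = 113.1258; b·c/n = 86·724/1757 = 35.4377
OR_MH = (545.3235 + 113.1258) / (128.6067 + 35.4377) = 658.4493 / 164.0444 = 4.01385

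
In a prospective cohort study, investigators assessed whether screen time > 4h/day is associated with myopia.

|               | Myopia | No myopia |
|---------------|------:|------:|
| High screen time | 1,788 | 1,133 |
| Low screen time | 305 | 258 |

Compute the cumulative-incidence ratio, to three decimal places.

Cells: a = 1788, b = 1133, c = 305, d = 258.
Risk in exposed = 1788/2921 = 0.61212; risk in unexposed = 305/563 = 0.54174.
RR = 0.61212 / 0.54174 = 1.12991
The risk among the exposed is 1.13 times that among the unexposed.

1.130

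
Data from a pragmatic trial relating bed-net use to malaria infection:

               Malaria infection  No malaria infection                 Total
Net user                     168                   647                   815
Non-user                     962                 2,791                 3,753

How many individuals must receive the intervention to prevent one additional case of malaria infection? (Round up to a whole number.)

20

Risk in treated group = 168/815 = 0.20613; risk in control = 962/3753 = 0.25633.
Absolute risk reduction = 0.25633 − 0.20613 = 0.05019
NNT = 1 / ARR = 1 / 0.05019 = 19.923 → round up → 20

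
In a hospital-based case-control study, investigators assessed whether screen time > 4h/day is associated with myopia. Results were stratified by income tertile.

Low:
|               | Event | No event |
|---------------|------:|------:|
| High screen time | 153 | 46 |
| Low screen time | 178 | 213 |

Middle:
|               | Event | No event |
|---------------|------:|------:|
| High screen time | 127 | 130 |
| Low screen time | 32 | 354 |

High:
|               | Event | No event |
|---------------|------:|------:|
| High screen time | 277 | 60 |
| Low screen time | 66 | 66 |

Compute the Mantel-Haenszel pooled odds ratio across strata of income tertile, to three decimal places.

5.701

OR_MH = Σ(aᵢdᵢ/nᵢ) / Σ(bᵢcᵢ/nᵢ), where nᵢ is the stratum total.
Stratum 1 (Low): n = 590; a·d/n = 153·213/590 = 55.2356; b·c/n = 46·178/590 = 13.8780
Stratum 2 (Middle): n = 643; a·d/n = 127·354/643 = 69.9191; b·c/n = 130·32/643 = 6.4697
Stratum 3 (High): n = 469; a·d/n = 277·66/469 = 38.9808; b·c/n = 60·66/469 = 8.4435
OR_MH = (55.2356 + 69.9191 + 38.9808) / (13.8780 + 6.4697 + 8.4435) = 164.1355 / 28.7911 = 5.70090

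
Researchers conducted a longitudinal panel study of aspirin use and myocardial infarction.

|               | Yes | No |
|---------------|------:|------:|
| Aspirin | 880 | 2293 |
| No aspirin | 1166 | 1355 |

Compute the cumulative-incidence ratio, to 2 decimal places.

Cells: a = 880, b = 2293, c = 1166, d = 1355.
Risk in exposed = 880/3173 = 0.27734; risk in unexposed = 1166/2521 = 0.46251.
RR = 0.27734 / 0.46251 = 0.59963
The risk is 40% lower among the exposed than among the unexposed.

0.60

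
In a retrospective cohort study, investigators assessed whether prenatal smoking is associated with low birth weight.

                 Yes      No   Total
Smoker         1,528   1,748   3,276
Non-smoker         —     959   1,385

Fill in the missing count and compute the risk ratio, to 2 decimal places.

The missing cell is in the unexposed row: 1385 − 959 = 426.
So a = 1528, b = 1748, c = 426, d = 959.
RR = [a/(a+b)] / [c/(c+d)] = (1528/3276) / (426/1385) = 0.46642/0.30758 = 1.51642

1.52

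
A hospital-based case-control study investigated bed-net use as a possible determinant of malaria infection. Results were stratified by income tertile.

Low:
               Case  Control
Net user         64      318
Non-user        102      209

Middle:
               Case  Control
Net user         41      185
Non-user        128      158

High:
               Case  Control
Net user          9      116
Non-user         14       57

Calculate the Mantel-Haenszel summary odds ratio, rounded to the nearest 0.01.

0.34

OR_MH = Σ(aᵢdᵢ/nᵢ) / Σ(bᵢcᵢ/nᵢ), where nᵢ is the stratum total.
Stratum 1 (Low): n = 693; a·d/n = 64·209/693 = 19.3016; b·c/n = 318·102/693 = 46.8052
Stratum 2 (Middle): n = 512; a·d/n = 41·158/512 = 12.6523; b·c/n = 185·128/512 = 46.2500
Stratum 3 (High): n = 196; a·d/n = 9·57/196 = 2.6173; b·c/n = 116·14/196 = 8.2857
OR_MH = (19.3016 + 12.6523 + 2.6173) / (46.8052 + 46.2500 + 8.2857) = 34.5713 / 101.3409 = 0.34114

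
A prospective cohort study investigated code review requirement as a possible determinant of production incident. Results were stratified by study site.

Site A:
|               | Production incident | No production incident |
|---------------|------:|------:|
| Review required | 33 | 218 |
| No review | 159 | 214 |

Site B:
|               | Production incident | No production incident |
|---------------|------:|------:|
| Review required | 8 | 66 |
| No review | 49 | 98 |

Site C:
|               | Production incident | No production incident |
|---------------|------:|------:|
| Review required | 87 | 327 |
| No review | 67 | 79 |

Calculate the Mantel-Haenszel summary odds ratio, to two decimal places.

0.25

OR_MH = Σ(aᵢdᵢ/nᵢ) / Σ(bᵢcᵢ/nᵢ), where nᵢ is the stratum total.
Stratum 1 (Site A): n = 624; a·d/n = 33·214/624 = 11.3173; b·c/n = 218·159/624 = 55.5481
Stratum 2 (Site B): n = 221; a·d/n = 8·98/221 = 3.5475; b·c/n = 66·49/221 = 14.6335
Stratum 3 (Site C): n = 560; a·d/n = 87·79/560 = 12.2732; b·c/n = 327·67/560 = 39.1232
OR_MH = (11.3173 + 3.5475 + 12.2732) / (55.5481 + 14.6335 + 39.1232) = 27.1380 / 109.3048 = 0.24828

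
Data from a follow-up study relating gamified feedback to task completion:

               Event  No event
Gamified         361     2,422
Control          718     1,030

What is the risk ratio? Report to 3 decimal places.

0.316

Cells: a = 361, b = 2422, c = 718, d = 1030.
Risk in exposed = 361/2783 = 0.12972; risk in unexposed = 718/1748 = 0.41076.
RR = 0.12972 / 0.41076 = 0.31580
The risk is 68% lower among the exposed than among the unexposed.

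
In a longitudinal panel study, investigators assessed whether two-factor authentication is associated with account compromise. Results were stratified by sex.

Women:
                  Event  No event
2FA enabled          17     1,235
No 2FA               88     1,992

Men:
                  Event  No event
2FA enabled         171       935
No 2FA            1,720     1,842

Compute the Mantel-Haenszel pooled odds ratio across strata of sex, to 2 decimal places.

0.21

OR_MH = Σ(aᵢdᵢ/nᵢ) / Σ(bᵢcᵢ/nᵢ), where nᵢ is the stratum total.
Stratum 1 (Women): n = 3332; a·d/n = 17·1992/3332 = 10.1633; b·c/n = 1235·88/3332 = 32.6170
Stratum 2 (Men): n = 4668; a·d/n = 171·1842/4668 = 67.4769; b·c/n = 935·1720/4668 = 344.5159
OR_MH = (10.1633 + 67.4769) / (32.6170 + 344.5159) = 77.6401 / 377.1329 = 0.20587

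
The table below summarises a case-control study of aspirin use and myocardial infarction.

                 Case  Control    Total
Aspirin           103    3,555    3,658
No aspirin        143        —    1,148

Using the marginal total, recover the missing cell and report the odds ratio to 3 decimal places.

0.204

The missing cell is in the unexposed row: 1148 − 143 = 1005.
So a = 103, b = 3555, c = 143, d = 1005.
OR = (a·d)/(b·c) = (103 × 1005) / (3555 × 143) = 103515 / 508365 = 0.20362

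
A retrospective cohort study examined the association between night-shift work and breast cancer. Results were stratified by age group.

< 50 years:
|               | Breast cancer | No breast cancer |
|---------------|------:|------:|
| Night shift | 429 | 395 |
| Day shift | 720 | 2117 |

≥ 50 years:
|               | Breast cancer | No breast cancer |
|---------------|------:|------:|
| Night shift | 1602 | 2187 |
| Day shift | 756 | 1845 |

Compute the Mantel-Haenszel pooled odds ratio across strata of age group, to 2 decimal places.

2.11

OR_MH = Σ(aᵢdᵢ/nᵢ) / Σ(bᵢcᵢ/nᵢ), where nᵢ is the stratum total.
Stratum 1 (< 50 years): n = 3661; a·d/n = 429·2117/3661 = 248.0724; b·c/n = 395·720/3661 = 77.6837
Stratum 2 (≥ 50 years): n = 6390; a·d/n = 1602·1845/6390 = 462.5493; b·c/n = 2187·756/6390 = 258.7437
OR_MH = (248.0724 + 462.5493) / (77.6837 + 258.7437) = 710.6217 / 336.4274 = 2.11226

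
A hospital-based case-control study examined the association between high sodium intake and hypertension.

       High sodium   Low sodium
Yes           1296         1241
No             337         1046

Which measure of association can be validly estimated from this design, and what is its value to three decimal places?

Reading the table with exposure as columns: a = 1296 (High sodium, case), b = 337 (High sodium, non-case), c = 1241 (Low sodium, case), d = 1046.
This is a hospital-based case-control study: participants were sampled on outcome status, so risks in the source population cannot be estimated directly — relative risk is not valid here. The odds ratio is the appropriate measure.
OR = (a·d)/(b·c) = (1296 × 1046) / (337 × 1241) = 1355616 / 418217 = 3.24142

3.241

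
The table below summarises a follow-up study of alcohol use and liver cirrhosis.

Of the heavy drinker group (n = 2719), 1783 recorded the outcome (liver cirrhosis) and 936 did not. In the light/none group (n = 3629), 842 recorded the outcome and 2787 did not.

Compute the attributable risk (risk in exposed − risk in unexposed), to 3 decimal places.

From the description: a = 1783, b = 936, c = 842, d = 2787.
Risk in exposed = 1783/2719 = 0.655756; risk in unexposed = 842/3629 = 0.232020.
Risk difference = 0.655756 − 0.232020 = 0.423736

0.424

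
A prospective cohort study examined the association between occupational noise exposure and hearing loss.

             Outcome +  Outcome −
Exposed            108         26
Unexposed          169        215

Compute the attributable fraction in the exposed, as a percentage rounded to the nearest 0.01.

Cells: a = 108, b = 26, c = 169, d = 215.
Risk in exposed = 108/134 = 0.80597; risk in unexposed = 169/384 = 0.44010.
RR = 0.80597/0.44010 = 1.83132
AR% = (RR − 1)/RR × 100 = (1.83132 − 1)/1.83132 × 100 = 45.3945%

45.39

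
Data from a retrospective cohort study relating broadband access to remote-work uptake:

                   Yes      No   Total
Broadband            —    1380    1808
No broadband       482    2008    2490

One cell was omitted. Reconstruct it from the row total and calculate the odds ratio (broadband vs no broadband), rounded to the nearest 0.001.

The missing cell is in the exposed row: 1808 − 1380 = 428.
So a = 428, b = 1380, c = 482, d = 2008.
OR = (a·d)/(b·c) = (428 × 2008) / (1380 × 482) = 859424 / 665160 = 1.29206

1.292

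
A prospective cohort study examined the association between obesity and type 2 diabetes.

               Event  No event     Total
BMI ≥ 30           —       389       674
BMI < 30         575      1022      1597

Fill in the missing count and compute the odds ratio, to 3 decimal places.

1.302

The missing cell is in the exposed row: 674 − 389 = 285.
So a = 285, b = 389, c = 575, d = 1022.
OR = (a·d)/(b·c) = (285 × 1022) / (389 × 575) = 291270 / 223675 = 1.30220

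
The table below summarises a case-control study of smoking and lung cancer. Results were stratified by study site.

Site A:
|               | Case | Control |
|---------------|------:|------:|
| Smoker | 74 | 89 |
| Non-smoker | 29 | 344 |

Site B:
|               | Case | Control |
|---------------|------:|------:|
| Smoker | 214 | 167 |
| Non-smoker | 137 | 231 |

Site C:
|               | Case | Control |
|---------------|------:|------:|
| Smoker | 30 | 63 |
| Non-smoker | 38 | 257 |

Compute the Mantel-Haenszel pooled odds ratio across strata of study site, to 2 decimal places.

OR_MH = Σ(aᵢdᵢ/nᵢ) / Σ(bᵢcᵢ/nᵢ), where nᵢ is the stratum total.
Stratum 1 (Site A): n = 536; a·d/n = 74·344/536 = 47.4925; b·c/n = 89·29/536 = 4.8153
Stratum 2 (Site B): n = 749; a·d/n = 214·231/749 = 66.0000; b·c/n = 167·137/749 = 30.5461
Stratum 3 (Site C): n = 388; a·d/n = 30·257/388 = 19.8711; b·c/n = 63·38/388 = 6.1701
OR_MH = (47.4925 + 66.0000 + 19.8711) / (4.8153 + 30.5461 + 6.1701) = 133.3637 / 41.5315 = 3.21115

3.21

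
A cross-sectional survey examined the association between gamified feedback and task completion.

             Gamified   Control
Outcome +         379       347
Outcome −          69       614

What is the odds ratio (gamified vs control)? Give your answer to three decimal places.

9.719

Reading the table with exposure as columns: a = 379 (Gamified, case), b = 69 (Gamified, non-case), c = 347 (Control, case), d = 614.
OR = (a·d)/(b·c) = (379 × 614) / (69 × 347) = 232706 / 23943 = 9.71917
The odds of task completion are about 9.72 times as high in the gamified group.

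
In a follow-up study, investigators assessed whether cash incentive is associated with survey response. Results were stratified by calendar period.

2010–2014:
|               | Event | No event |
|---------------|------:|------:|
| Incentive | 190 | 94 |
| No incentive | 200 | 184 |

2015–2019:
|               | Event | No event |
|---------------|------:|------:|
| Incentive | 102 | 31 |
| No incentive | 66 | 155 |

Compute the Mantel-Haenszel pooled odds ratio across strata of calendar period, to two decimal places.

2.86

OR_MH = Σ(aᵢdᵢ/nᵢ) / Σ(bᵢcᵢ/nᵢ), where nᵢ is the stratum total.
Stratum 1 (2010–2014): n = 668; a·d/n = 190·184/668 = 52.3353; b·c/n = 94·200/668 = 28.1437
Stratum 2 (2015–2019): n = 354; a·d/n = 102·155/354 = 44.6610; b·c/n = 31·66/354 = 5.7797
OR_MH = (52.3353 + 44.6610) / (28.1437 + 5.7797) = 96.9963 / 33.9234 = 2.85928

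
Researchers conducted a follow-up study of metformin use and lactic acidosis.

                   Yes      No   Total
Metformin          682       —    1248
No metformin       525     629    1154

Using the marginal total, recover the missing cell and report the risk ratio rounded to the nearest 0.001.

1.201

The missing cell is in the exposed row: 1248 − 682 = 566.
So a = 682, b = 566, c = 525, d = 629.
RR = [a/(a+b)] / [c/(c+d)] = (682/1248) / (525/1154) = 0.54647/0.45494 = 1.20120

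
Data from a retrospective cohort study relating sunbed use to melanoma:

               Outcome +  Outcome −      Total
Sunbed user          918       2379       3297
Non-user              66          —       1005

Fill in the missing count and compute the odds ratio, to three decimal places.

The missing cell is in the unexposed row: 1005 − 66 = 939.
So a = 918, b = 2379, c = 66, d = 939.
OR = (a·d)/(b·c) = (918 × 939) / (2379 × 66) = 862002 / 157014 = 5.48997

5.490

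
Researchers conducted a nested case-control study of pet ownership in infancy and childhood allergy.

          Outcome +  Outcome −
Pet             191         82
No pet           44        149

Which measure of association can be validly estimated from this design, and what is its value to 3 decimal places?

7.888

Cells: a = 191, b = 82, c = 44, d = 149.
This is a nested case-control study: participants were sampled on outcome status, so risks in the source population cannot be estimated directly — relative risk is not valid here. The odds ratio is the appropriate measure.
OR = (a·d)/(b·c) = (191 × 149) / (82 × 44) = 28459 / 3608 = 7.88775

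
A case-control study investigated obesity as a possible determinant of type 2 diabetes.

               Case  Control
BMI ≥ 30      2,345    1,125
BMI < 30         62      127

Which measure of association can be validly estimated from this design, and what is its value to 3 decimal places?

4.270

Cells: a = 2345, b = 1125, c = 62, d = 127.
This is a case-control study: participants were sampled on outcome status, so risks in the source population cannot be estimated directly — relative risk is not valid here. The odds ratio is the appropriate measure.
OR = (a·d)/(b·c) = (2345 × 127) / (1125 × 62) = 297815 / 69750 = 4.26975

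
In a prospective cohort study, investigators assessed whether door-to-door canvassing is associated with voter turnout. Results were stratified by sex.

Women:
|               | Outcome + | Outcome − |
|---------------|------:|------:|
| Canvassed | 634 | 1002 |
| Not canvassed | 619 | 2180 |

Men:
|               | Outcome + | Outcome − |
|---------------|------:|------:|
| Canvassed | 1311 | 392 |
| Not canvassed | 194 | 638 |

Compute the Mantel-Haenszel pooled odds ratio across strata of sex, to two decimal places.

3.78

OR_MH = Σ(aᵢdᵢ/nᵢ) / Σ(bᵢcᵢ/nᵢ), where nᵢ is the stratum total.
Stratum 1 (Women): n = 4435; a·d/n = 634·2180/4435 = 311.6392; b·c/n = 1002·619/4435 = 139.8507
Stratum 2 (Men): n = 2535; a·d/n = 1311·638/2535 = 329.9479; b·c/n = 392·194/2535 = 29.9992
OR_MH = (311.6392 + 329.9479) / (139.8507 + 29.9992) = 641.5872 / 169.8499 = 3.77738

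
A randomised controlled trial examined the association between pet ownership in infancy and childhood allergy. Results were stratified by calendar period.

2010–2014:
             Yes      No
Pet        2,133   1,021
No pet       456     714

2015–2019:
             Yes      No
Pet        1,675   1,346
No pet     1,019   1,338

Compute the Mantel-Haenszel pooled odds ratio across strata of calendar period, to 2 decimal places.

2.12

OR_MH = Σ(aᵢdᵢ/nᵢ) / Σ(bᵢcᵢ/nᵢ), where nᵢ is the stratum total.
Stratum 1 (2010–2014): n = 4324; a·d/n = 2133·714/4324 = 352.2114; b·c/n = 1021·456/4324 = 107.6725
Stratum 2 (2015–2019): n = 5378; a·d/n = 1675·1338/5378 = 416.7255; b·c/n = 1346·1019/5378 = 255.0342
OR_MH = (352.2114 + 416.7255) / (107.6725 + 255.0342) = 768.9369 / 362.7067 = 2.12000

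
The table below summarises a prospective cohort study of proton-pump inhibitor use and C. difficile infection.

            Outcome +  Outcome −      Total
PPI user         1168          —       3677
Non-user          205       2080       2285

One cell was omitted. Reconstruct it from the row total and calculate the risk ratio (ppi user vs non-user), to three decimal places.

The missing cell is in the exposed row: 3677 − 1168 = 2509.
So a = 1168, b = 2509, c = 205, d = 2080.
RR = [a/(a+b)] / [c/(c+d)] = (1168/3677) / (205/2285) = 0.31765/0.08972 = 3.54064

3.541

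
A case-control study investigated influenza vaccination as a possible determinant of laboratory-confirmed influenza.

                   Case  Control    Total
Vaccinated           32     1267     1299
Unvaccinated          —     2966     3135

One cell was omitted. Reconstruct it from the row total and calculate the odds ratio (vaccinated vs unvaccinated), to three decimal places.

The missing cell is in the unexposed row: 3135 − 2966 = 169.
So a = 32, b = 1267, c = 169, d = 2966.
OR = (a·d)/(b·c) = (32 × 2966) / (1267 × 169) = 94912 / 214123 = 0.44326

0.443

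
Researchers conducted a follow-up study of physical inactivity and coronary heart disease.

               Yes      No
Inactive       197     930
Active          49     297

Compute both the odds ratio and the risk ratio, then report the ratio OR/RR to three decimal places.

1.040

Cells: a = 197, b = 930, c = 49, d = 297.
OR = (197·297)/(930·49) = 58509/45570 = 1.28394
Risk in exposed = 197/1127 = 0.17480; risk in unexposed = 49/346 = 0.14162; RR = 1.23430
OR/RR = 1.28394 / 1.23430 = 1.04021
The outcome is not rare, so the OR lies further from 1 than the RR.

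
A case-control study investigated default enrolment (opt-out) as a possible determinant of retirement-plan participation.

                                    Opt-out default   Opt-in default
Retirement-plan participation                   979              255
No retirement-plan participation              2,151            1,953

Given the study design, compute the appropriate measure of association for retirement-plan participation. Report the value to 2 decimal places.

3.49

Reading the table with exposure as columns: a = 979 (Opt-out default, case), b = 2151 (Opt-out default, non-case), c = 255 (Opt-in default, case), d = 1953.
This is a case-control study: participants were sampled on outcome status, so risks in the source population cannot be estimated directly — relative risk is not valid here. The odds ratio is the appropriate measure.
OR = (a·d)/(b·c) = (979 × 1953) / (2151 × 255) = 1911987 / 548505 = 3.48582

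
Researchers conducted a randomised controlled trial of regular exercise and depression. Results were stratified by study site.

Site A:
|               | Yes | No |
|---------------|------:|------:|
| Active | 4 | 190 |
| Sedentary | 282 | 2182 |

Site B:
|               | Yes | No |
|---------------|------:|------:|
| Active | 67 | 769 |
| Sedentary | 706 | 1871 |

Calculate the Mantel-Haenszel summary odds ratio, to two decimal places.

0.22

OR_MH = Σ(aᵢdᵢ/nᵢ) / Σ(bᵢcᵢ/nᵢ), where nᵢ is the stratum total.
Stratum 1 (Site A): n = 2658; a·d/n = 4·2182/2658 = 3.2837; b·c/n = 190·282/2658 = 20.1580
Stratum 2 (Site B): n = 3413; a·d/n = 67·1871/3413 = 36.7293; b·c/n = 769·706/3413 = 159.0724
OR_MH = (3.2837 + 36.7293) / (20.1580 + 159.0724) = 40.0129 / 179.2304 = 0.22325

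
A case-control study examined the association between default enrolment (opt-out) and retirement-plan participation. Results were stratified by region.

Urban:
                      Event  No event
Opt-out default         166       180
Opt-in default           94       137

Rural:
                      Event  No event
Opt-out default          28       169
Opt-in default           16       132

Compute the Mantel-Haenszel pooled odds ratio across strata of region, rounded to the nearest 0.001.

OR_MH = Σ(aᵢdᵢ/nᵢ) / Σ(bᵢcᵢ/nᵢ), where nᵢ is the stratum total.
Stratum 1 (Urban): n = 577; a·d/n = 166·137/577 = 39.4142; b·c/n = 180·94/577 = 29.3241
Stratum 2 (Rural): n = 345; a·d/n = 28·132/345 = 10.7130; b·c/n = 169·16/345 = 7.8377
OR_MH = (39.4142 + 10.7130) / (29.3241 + 7.8377) = 50.1273 / 37.1618 = 1.34889

1.349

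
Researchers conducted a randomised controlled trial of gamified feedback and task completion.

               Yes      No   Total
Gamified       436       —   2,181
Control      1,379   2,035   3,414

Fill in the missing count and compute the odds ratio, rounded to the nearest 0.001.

The missing cell is in the exposed row: 2181 − 436 = 1745.
So a = 436, b = 1745, c = 1379, d = 2035.
OR = (a·d)/(b·c) = (436 × 2035) / (1745 × 1379) = 887260 / 2406355 = 0.36872

0.369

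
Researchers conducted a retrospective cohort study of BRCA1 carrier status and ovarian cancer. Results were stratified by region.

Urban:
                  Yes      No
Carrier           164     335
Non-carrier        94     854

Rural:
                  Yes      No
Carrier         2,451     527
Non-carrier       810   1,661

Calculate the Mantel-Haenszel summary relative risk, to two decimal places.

2.57

RR_MH = Σ(aᵢ·n₀ᵢ/nᵢ) / Σ(cᵢ·n₁ᵢ/nᵢ), with n₁ᵢ = aᵢ+bᵢ (exposed), n₀ᵢ = cᵢ+dᵢ (unexposed), nᵢ = n₁ᵢ+n₀ᵢ.
Stratum 1 (Urban): n₁ = 499, n₀ = 948, n = 1447; a·n₀/n = 164·948/1447 = 107.4444; c·n₁/n = 94·499/1447 = 32.4160
Stratum 2 (Rural): n₁ = 2978, n₀ = 2471, n = 5449; a·n₀/n = 2451·2471/5449 = 1111.4738; c·n₁/n = 810·2978/5449 = 442.6831
RR_MH = (107.4444 + 1111.4738) / (32.4160 + 442.6831) = 1218.9182 / 475.0991 = 2.56561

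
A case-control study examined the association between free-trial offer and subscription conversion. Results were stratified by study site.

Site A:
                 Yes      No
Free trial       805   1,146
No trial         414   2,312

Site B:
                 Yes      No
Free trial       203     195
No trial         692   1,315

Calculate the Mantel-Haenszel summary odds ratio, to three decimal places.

3.230

OR_MH = Σ(aᵢdᵢ/nᵢ) / Σ(bᵢcᵢ/nᵢ), where nᵢ is the stratum total.
Stratum 1 (Site A): n = 4677; a·d/n = 805·2312/4677 = 397.9388; b·c/n = 1146·414/4677 = 101.4419
Stratum 2 (Site B): n = 2405; a·d/n = 203·1315/2405 = 110.9958; b·c/n = 195·692/2405 = 56.1081
OR_MH = (397.9388 + 110.9958) / (101.4419 + 56.1081) = 508.9347 / 157.5501 = 3.23030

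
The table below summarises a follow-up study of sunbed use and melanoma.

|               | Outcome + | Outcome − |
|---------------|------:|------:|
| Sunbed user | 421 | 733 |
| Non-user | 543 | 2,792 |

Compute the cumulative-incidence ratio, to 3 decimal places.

Cells: a = 421, b = 733, c = 543, d = 2792.
Risk in exposed = 421/1154 = 0.36482; risk in unexposed = 543/3335 = 0.16282.
RR = 0.36482 / 0.16282 = 2.24064
The risk among the exposed is 2.24 times that among the unexposed.

2.241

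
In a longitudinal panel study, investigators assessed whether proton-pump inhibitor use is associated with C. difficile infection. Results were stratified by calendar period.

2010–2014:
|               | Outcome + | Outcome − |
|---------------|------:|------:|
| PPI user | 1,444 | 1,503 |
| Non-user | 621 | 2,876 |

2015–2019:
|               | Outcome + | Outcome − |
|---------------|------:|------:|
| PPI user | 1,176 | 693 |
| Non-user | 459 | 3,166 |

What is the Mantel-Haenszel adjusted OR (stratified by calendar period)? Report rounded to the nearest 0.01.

OR_MH = Σ(aᵢdᵢ/nᵢ) / Σ(bᵢcᵢ/nᵢ), where nᵢ is the stratum total.
Stratum 1 (2010–2014): n = 6444; a·d/n = 1444·2876/6444 = 644.4668; b·c/n = 1503·621/6444 = 144.8422
Stratum 2 (2015–2019): n = 5494; a·d/n = 1176·3166/5494 = 677.6877; b·c/n = 693·459/5494 = 57.8972
OR_MH = (644.4668 + 677.6877) / (144.8422 + 57.8972) = 1322.1545 / 202.7393 = 6.52145

6.52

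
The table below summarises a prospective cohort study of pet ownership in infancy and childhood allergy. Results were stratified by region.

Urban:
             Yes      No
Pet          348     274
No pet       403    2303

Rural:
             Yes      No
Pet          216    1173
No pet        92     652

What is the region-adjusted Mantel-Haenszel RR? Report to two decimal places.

2.65

RR_MH = Σ(aᵢ·n₀ᵢ/nᵢ) / Σ(cᵢ·n₁ᵢ/nᵢ), with n₁ᵢ = aᵢ+bᵢ (exposed), n₀ᵢ = cᵢ+dᵢ (unexposed), nᵢ = n₁ᵢ+n₀ᵢ.
Stratum 1 (Urban): n₁ = 622, n₀ = 2706, n = 3328; a·n₀/n = 348·2706/3328 = 282.9591; c·n₁/n = 403·622/3328 = 75.3203
Stratum 2 (Rural): n₁ = 1389, n₀ = 744, n = 2133; a·n₀/n = 216·744/2133 = 75.3418; c·n₁/n = 92·1389/2133 = 59.9100
RR_MH = (282.9591 + 75.3418) / (75.3203 + 59.9100) = 358.3009 / 135.2303 = 2.64956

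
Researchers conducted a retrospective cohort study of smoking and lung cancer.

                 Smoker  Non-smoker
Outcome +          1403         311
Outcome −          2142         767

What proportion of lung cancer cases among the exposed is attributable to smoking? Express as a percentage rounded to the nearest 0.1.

27.1

Reading the table with exposure as columns: a = 1403 (Smoker, case), b = 2142 (Smoker, non-case), c = 311 (Non-smoker, case), d = 767.
Risk in exposed = 1403/3545 = 0.39577; risk in unexposed = 311/1078 = 0.28850.
RR = 0.39577/0.28850 = 1.37183
AR% = (RR − 1)/RR × 100 = (1.37183 − 1)/1.37183 × 100 = 27.1046%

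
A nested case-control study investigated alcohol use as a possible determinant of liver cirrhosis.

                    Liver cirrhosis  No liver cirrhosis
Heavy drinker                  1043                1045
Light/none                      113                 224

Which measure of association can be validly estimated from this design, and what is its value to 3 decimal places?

Cells: a = 1043, b = 1045, c = 113, d = 224.
This is a nested case-control study: participants were sampled on outcome status, so risks in the source population cannot be estimated directly — relative risk is not valid here. The odds ratio is the appropriate measure.
OR = (a·d)/(b·c) = (1043 × 224) / (1045 × 113) = 233632 / 118085 = 1.97851

1.979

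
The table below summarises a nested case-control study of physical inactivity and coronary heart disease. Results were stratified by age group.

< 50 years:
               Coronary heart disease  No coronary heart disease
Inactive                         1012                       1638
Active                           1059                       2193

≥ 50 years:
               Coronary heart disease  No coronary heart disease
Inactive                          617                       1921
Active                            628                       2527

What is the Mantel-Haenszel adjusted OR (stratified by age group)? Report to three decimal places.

1.285

OR_MH = Σ(aᵢdᵢ/nᵢ) / Σ(bᵢcᵢ/nᵢ), where nᵢ is the stratum total.
Stratum 1 (< 50 years): n = 5902; a·d/n = 1012·2193/5902 = 376.0278; b·c/n = 1638·1059/5902 = 293.9075
Stratum 2 (≥ 50 years): n = 5693; a·d/n = 617·2527/5693 = 273.8730; b·c/n = 1921·628/5693 = 211.9073
OR_MH = (376.0278 + 273.8730) / (293.9075 + 211.9073) = 649.9008 / 505.8147 = 1.28486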